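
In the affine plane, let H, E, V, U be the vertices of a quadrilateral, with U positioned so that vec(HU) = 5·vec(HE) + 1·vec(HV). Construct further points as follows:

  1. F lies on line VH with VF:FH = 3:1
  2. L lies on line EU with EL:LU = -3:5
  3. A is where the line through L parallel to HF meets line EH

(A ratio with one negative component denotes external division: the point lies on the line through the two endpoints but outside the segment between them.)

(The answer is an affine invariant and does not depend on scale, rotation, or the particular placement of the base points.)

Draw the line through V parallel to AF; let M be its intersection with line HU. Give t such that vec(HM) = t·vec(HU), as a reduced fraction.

t = 4/3

Assign H = (0, 0), E = (1, 0), V = (0, 1), U = (5, 1) — the answer is frame-independent, so this choice is without loss of generality.
1. F lies on line VH with VF:FH = 3:1 ⇒ F = (0, 1/4)
2. L lies on line EU with EL:LU = -3:5 ⇒ L = (-5, -3/2)
3. A is where the line through L parallel to HF meets line EH ⇒ A = (-5, 0)
through V parallel to AF: direction (5, 1/4); meets HU at M = (20/3, 4/3)
M = H + t·(U−H) with t = 4/3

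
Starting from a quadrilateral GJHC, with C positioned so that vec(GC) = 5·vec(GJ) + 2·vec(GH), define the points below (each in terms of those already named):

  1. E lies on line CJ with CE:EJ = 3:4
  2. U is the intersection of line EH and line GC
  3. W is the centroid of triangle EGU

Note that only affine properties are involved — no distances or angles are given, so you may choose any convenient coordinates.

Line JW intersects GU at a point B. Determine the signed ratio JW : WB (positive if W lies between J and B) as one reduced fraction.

Assign G = (0, 0), J = (1, 0), H = (0, 1), C = (5, 2) — the answer is frame-independent, so this choice is without loss of generality.
1. E lies on line CJ with CE:EJ = 3:4 ⇒ E = (23/7, 8/7)
2. U is the intersection of line EH and line GC ⇒ U = (115/41, 46/41)
3. W is the centroid of triangle EGU ⇒ W = (1748/861, 650/861)
line JW meets GU at B = (1625/738, 325/369)
W = J + t·(B−J) with t = 6/7, so JW:WB = 6/7:1/7

JW:WB = 6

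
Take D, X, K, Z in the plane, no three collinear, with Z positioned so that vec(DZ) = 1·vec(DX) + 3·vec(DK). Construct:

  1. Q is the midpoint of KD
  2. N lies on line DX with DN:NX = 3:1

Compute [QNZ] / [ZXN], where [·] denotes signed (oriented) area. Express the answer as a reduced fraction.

[QNZ]:[ZXN] = -19/6

Choose coordinates D = (0, 0), X = (1, 0), K = (0, 1), Z = (1, 3).
1. Q is the midpoint of KD ⇒ Q = (0, 1/2)
2. N lies on line DX with DN:NX = 3:1 ⇒ N = (3/4, 0)
2·[QNZ] = 19/8, 2·[ZXN] = -3/4
[QNZ]:[ZXN] = 19/8:-3/4 = -19/6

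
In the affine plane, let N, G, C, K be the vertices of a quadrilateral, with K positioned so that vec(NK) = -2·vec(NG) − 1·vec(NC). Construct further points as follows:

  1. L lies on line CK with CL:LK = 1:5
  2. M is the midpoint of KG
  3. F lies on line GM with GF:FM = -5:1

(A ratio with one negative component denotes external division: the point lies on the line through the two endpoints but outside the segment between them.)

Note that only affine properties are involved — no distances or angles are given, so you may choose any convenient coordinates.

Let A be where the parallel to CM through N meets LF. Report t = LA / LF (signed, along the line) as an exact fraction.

Work in coordinates with N = (0, 0), G = (1, 0), C = (0, 1), K = (-2, -1).
1. L lies on line CK with CL:LK = 1:5 ⇒ L = (-1/3, 2/3)
2. M is the midpoint of KG ⇒ M = (-1/2, -1/2)
3. F lies on line GM with GF:FM = -5:1 ⇒ F = (-7/8, -5/8)
through N parallel to CM: direction (-1/2, -3/2); meets LF at A = (19/8, 57/8)
A = L + t·(F−L) with t = -5

t = -5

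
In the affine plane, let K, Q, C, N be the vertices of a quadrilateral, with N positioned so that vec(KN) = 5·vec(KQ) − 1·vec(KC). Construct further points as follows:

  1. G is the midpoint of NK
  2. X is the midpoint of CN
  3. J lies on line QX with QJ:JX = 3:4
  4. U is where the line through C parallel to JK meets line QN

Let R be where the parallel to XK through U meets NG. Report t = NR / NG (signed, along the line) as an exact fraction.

Set K = (0, 0), Q = (1, 0), C = (0, 1), N = (5, -1); any affine frame gives the same invariant.
1. G is the midpoint of NK ⇒ G = (5/2, -1/2)
2. X is the midpoint of CN ⇒ X = (5/2, 0)
3. J lies on line QX with QJ:JX = 3:4 ⇒ J = (23/14, 0)
4. U is where the line through C parallel to JK meets line QN ⇒ U = (-3, 1)
through U parallel to XK: direction (-5/2, 0); meets NG at R = (-5, 1)
R = N + t·(G−N) with t = 4

t = 4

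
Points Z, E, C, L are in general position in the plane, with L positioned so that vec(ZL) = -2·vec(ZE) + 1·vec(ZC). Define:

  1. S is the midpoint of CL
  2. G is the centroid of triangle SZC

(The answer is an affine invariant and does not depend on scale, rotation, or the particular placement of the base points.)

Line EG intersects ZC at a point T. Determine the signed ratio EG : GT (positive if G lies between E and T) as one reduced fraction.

EG:GT = -4

Set Z = (0, 0), E = (1, 0), C = (0, 1), L = (-2, 1); any affine frame gives the same invariant.
1. S is the midpoint of CL ⇒ S = (-1, 1)
2. G is the centroid of triangle SZC ⇒ G = (-1/3, 2/3)
line EG meets ZC at T = (0, 1/2)
G = E + t·(T−E) with t = 4/3, so EG:GT = 4/3:-1/3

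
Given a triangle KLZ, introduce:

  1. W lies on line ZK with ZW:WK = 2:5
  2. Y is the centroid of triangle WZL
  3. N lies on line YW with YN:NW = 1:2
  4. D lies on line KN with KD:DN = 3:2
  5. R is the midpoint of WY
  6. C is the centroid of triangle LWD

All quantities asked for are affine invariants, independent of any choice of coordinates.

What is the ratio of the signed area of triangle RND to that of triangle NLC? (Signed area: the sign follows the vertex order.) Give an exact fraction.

[RND]:[NLC] = 15/98

Work in coordinates with K = (0, 0), L = (1, 0), Z = (0, 1).
1. W lies on line ZK with ZW:WK = 2:5 ⇒ W = (0, 5/7)
2. Y is the centroid of triangle WZL ⇒ Y = (1/3, 4/7)
3. N lies on line YW with YN:NW = 1:2 ⇒ N = (2/9, 13/21)
4. D lies on line KN with KD:DN = 3:2 ⇒ D = (2/15, 13/35)
5. R is the midpoint of WY ⇒ R = (1/6, 9/14)
6. C is the centroid of triangle LWD ⇒ C = (17/45, 38/105)
2·[RND] = -1/63, 2·[NLC] = -14/135
[RND]:[NLC] = -1/63:-14/135 = 15/98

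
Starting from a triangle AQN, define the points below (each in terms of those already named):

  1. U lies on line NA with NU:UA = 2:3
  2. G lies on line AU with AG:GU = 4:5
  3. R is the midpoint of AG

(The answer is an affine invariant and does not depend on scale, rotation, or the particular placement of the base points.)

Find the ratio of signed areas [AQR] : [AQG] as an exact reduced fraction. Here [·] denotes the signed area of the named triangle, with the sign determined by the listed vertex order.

[AQR]:[AQG] = 1/2

Choose coordinates A = (0, 0), Q = (1, 0), N = (0, 1).
1. U lies on line NA with NU:UA = 2:3 ⇒ U = (0, 3/5)
2. G lies on line AU with AG:GU = 4:5 ⇒ G = (0, 4/15)
3. R is the midpoint of AG ⇒ R = (0, 2/15)
2·[AQR] = 2/15, 2·[AQG] = 4/15
[AQR]:[AQG] = 2/15:4/15 = 1/2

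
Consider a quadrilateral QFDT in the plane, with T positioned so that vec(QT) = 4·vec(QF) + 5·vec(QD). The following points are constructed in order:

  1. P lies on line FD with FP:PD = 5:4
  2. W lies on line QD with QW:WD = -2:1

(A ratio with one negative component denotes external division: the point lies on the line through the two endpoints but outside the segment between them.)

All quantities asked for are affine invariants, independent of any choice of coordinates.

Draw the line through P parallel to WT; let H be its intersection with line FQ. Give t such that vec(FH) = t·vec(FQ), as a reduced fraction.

Assign Q = (0, 0), F = (1, 0), D = (0, 1), T = (4, 5) — the answer is frame-independent, so this choice is without loss of generality.
1. P lies on line FD with FP:PD = 5:4 ⇒ P = (4/9, 5/9)
2. W lies on line QD with QW:WD = -2:1 ⇒ W = (0, 2)
through P parallel to WT: direction (4, 3); meets FQ at H = (-8/27, 0)
H = F + t·(Q−F) with t = 35/27

t = 35/27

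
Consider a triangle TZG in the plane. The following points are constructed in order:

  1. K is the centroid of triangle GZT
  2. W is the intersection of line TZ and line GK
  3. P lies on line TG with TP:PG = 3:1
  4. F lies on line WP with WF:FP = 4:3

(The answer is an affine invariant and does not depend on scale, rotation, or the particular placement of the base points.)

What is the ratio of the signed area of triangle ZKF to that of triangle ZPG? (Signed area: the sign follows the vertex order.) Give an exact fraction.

Work in coordinates with T = (0, 0), Z = (1, 0), G = (0, 1).
1. K is the centroid of triangle GZT ⇒ K = (1/3, 1/3)
2. W is the intersection of line TZ and line GK ⇒ W = (1/2, 0)
3. P lies on line TG with TP:PG = 3:1 ⇒ P = (0, 3/4)
4. F lies on line WP with WF:FP = 4:3 ⇒ F = (3/14, 3/7)
2·[ZKF] = -1/42, 2·[ZPG] = -1/4
[ZKF]:[ZPG] = -1/42:-1/4 = 2/21

[ZKF]:[ZPG] = 2/21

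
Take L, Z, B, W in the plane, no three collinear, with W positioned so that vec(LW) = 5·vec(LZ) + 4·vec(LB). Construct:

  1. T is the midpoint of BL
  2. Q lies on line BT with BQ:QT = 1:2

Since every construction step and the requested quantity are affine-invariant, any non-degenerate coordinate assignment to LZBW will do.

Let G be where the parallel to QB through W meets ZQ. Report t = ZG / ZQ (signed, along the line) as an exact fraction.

Work in coordinates with L = (0, 0), Z = (1, 0), B = (0, 1), W = (5, 4).
1. T is the midpoint of BL ⇒ T = (0, 1/2)
2. Q lies on line BT with BQ:QT = 1:2 ⇒ Q = (0, 5/6)
through W parallel to QB: direction (0, 1/6); meets ZQ at G = (5, -10/3)
G = Z + t·(Q−Z) with t = -4

t = -4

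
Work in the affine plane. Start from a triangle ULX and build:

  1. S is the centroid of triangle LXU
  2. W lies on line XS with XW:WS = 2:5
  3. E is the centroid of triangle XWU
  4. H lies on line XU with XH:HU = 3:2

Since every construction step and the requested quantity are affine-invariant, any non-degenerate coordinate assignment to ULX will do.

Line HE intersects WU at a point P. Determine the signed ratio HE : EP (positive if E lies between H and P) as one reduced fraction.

Work in coordinates with U = (0, 0), L = (1, 0), X = (0, 1).
1. S is the centroid of triangle LXU ⇒ S = (1/3, 1/3)
2. W lies on line XS with XW:WS = 2:5 ⇒ W = (2/21, 17/21)
3. E is the centroid of triangle XWU ⇒ E = (2/63, 38/63)
4. H lies on line XU with XH:HU = 3:2 ⇒ H = (0, 2/5)
line HE meets WU at P = (4/21, 34/21)
E = H + t·(P−H) with t = 1/6, so HE:EP = 1/6:5/6

HE:EP = 1/5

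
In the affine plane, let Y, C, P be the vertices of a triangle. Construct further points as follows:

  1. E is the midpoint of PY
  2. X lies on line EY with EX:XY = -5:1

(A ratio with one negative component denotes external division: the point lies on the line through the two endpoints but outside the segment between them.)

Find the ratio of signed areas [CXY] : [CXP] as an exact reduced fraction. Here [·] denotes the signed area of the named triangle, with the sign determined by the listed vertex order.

Set Y = (0, 0), C = (1, 0), P = (0, 1); any affine frame gives the same invariant.
1. E is the midpoint of PY ⇒ E = (0, 1/2)
2. X lies on line EY with EX:XY = -5:1 ⇒ X = (0, -1/8)
2·[CXY] = -1/8, 2·[CXP] = -9/8
[CXY]:[CXP] = -1/8:-9/8 = 1/9

[CXY]:[CXP] = 1/9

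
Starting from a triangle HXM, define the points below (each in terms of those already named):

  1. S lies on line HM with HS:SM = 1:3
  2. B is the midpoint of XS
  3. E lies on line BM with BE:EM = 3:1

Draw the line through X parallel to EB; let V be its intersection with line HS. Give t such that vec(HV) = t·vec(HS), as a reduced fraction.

t = 7

Choose coordinates H = (0, 0), X = (1, 0), M = (0, 1).
1. S lies on line HM with HS:SM = 1:3 ⇒ S = (0, 1/4)
2. B is the midpoint of XS ⇒ B = (1/2, 1/8)
3. E lies on line BM with BE:EM = 3:1 ⇒ E = (1/8, 25/32)
through X parallel to EB: direction (3/8, -21/32); meets HS at V = (0, 7/4)
V = H + t·(S−H) with t = 7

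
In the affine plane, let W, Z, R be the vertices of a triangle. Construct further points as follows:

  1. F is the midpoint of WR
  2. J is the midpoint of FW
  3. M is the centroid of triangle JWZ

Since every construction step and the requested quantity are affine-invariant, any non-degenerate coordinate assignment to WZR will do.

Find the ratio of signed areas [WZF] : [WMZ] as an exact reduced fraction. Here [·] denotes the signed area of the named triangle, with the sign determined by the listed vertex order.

[WZF]:[WMZ] = -6

Work in coordinates with W = (0, 0), Z = (1, 0), R = (0, 1).
1. F is the midpoint of WR ⇒ F = (0, 1/2)
2. J is the midpoint of FW ⇒ J = (0, 1/4)
3. M is the centroid of triangle JWZ ⇒ M = (1/3, 1/12)
2·[WZF] = 1/2, 2·[WMZ] = -1/12
[WZF]:[WMZ] = 1/2:-1/12 = -6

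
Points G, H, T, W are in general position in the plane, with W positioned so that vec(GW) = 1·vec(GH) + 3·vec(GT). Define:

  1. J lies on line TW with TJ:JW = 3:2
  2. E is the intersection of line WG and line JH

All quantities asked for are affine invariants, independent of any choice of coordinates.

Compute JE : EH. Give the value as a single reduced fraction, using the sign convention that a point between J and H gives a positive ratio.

JE:EH = 2/15

Assign G = (0, 0), H = (1, 0), T = (0, 1), W = (1, 3) — the answer is frame-independent, so this choice is without loss of generality.
1. J lies on line TW with TJ:JW = 3:2 ⇒ J = (3/5, 11/5)
2. E is the intersection of line WG and line JH ⇒ E = (11/17, 33/17)
E = J + t·(H−J) with t = 2/17, so JE:EH = t:(1−t) = 2/17:15/17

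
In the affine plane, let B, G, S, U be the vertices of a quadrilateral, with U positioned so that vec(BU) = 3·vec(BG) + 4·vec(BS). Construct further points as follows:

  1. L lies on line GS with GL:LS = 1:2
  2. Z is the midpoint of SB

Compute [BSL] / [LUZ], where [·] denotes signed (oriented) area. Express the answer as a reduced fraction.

Work in coordinates with B = (0, 0), G = (1, 0), S = (0, 1), U = (3, 4).
1. L lies on line GS with GL:LS = 1:2 ⇒ L = (2/3, 1/3)
2. Z is the midpoint of SB ⇒ Z = (0, 1/2)
2·[BSL] = -2/3, 2·[LUZ] = 17/6
[BSL]:[LUZ] = -2/3:17/6 = -4/17

[BSL]:[LUZ] = -4/17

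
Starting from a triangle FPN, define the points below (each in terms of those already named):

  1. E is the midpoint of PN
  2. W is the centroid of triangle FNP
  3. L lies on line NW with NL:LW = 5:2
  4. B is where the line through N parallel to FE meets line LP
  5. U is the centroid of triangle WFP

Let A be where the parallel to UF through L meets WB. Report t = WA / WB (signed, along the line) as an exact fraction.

t = 27/77

Work in coordinates with F = (0, 0), P = (1, 0), N = (0, 1).
1. E is the midpoint of PN ⇒ E = (1/2, 1/2)
2. W is the centroid of triangle FNP ⇒ W = (1/3, 1/3)
3. L lies on line NW with NL:LW = 5:2 ⇒ L = (5/21, 11/21)
4. B is where the line through N parallel to FE meets line LP ⇒ B = (-5/27, 22/27)
5. U is the centroid of triangle WFP ⇒ U = (4/9, 1/9)
through L parallel to UF: direction (-4/9, -1/9); meets WB at A = (5/33, 116/231)
A = W + t·(B−W) with t = 27/77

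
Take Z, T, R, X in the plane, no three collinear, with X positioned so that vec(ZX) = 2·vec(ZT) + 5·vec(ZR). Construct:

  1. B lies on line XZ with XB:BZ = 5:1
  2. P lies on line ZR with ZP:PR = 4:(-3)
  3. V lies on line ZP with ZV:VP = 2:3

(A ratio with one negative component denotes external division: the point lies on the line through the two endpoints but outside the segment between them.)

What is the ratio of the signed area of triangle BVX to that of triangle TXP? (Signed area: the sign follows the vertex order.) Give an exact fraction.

[BVX]:[TXP] = -8/27

Work in coordinates with Z = (0, 0), T = (1, 0), R = (0, 1), X = (2, 5).
1. B lies on line XZ with XB:BZ = 5:1 ⇒ B = (1/3, 5/6)
2. P lies on line ZR with ZP:PR = 4:(-3) ⇒ P = (0, 4)
3. V lies on line ZP with ZV:VP = 2:3 ⇒ V = (0, 8/5)
2·[BVX] = -8/3, 2·[TXP] = 9
[BVX]:[TXP] = -8/3:9 = -8/27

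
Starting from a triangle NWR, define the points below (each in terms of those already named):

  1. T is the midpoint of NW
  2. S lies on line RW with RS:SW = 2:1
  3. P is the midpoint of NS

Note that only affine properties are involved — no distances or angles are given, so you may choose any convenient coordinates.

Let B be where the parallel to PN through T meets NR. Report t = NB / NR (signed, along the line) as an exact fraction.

Assign N = (0, 0), W = (1, 0), R = (0, 1) — the answer is frame-independent, so this choice is without loss of generality.
1. T is the midpoint of NW ⇒ T = (1/2, 0)
2. S lies on line RW with RS:SW = 2:1 ⇒ S = (2/3, 1/3)
3. P is the midpoint of NS ⇒ P = (1/3, 1/6)
through T parallel to PN: direction (-1/3, -1/6); meets NR at B = (0, -1/4)
B = N + t·(R−N) with t = -1/4

t = -1/4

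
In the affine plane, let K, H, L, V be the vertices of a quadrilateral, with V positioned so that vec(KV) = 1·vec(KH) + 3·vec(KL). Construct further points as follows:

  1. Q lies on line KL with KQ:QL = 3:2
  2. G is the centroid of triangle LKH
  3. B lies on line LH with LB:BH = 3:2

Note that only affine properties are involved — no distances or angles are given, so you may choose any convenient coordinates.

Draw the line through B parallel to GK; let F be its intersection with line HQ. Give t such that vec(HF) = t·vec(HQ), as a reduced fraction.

t = 1/2

Choose coordinates K = (0, 0), H = (1, 0), L = (0, 1), V = (1, 3).
1. Q lies on line KL with KQ:QL = 3:2 ⇒ Q = (0, 3/5)
2. G is the centroid of triangle LKH ⇒ G = (1/3, 1/3)
3. B lies on line LH with LB:BH = 3:2 ⇒ B = (3/5, 2/5)
through B parallel to GK: direction (-1/3, -1/3); meets HQ at F = (1/2, 3/10)
F = H + t·(Q−H) with t = 1/2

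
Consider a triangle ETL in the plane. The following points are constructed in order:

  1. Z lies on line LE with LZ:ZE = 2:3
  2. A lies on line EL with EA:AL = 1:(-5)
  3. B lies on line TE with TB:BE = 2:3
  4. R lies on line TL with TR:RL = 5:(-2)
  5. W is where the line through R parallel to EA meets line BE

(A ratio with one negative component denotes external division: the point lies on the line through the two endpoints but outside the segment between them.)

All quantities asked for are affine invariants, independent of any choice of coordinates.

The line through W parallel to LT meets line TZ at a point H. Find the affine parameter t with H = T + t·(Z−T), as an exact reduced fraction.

t = 25/6

Choose coordinates E = (0, 0), T = (1, 0), L = (0, 1).
1. Z lies on line LE with LZ:ZE = 2:3 ⇒ Z = (0, 3/5)
2. A lies on line EL with EA:AL = 1:(-5) ⇒ A = (0, -1/4)
3. B lies on line TE with TB:BE = 2:3 ⇒ B = (3/5, 0)
4. R lies on line TL with TR:RL = 5:(-2) ⇒ R = (-2/3, 5/3)
5. W is where the line through R parallel to EA meets line BE ⇒ W = (-2/3, 0)
through W parallel to LT: direction (1, -1); meets TZ at H = (-19/6, 5/2)
H = T + t·(Z−T) with t = 25/6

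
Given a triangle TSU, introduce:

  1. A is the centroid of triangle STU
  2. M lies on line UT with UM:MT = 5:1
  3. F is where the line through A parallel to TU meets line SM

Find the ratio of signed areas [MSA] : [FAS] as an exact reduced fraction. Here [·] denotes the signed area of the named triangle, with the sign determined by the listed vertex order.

Set T = (0, 0), S = (1, 0), U = (0, 1); any affine frame gives the same invariant.
1. A is the centroid of triangle STU ⇒ A = (1/3, 1/3)
2. M lies on line UT with UM:MT = 5:1 ⇒ M = (0, 1/6)
3. F is where the line through A parallel to TU meets line SM ⇒ F = (1/3, 1/9)
2·[MSA] = 2/9, 2·[FAS] = -4/27
[MSA]:[FAS] = 2/9:-4/27 = -3/2

[MSA]:[FAS] = -3/2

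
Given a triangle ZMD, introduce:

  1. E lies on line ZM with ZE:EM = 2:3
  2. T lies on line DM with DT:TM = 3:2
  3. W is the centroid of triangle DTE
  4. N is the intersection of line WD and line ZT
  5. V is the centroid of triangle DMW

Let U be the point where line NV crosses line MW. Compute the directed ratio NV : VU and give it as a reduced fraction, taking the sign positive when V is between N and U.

NV:VU = -67/34

Set Z = (0, 0), M = (1, 0), D = (0, 1); any affine frame gives the same invariant.
1. E lies on line ZM with ZE:EM = 2:3 ⇒ E = (2/5, 0)
2. T lies on line DM with DT:TM = 3:2 ⇒ T = (3/5, 2/5)
3. W is the centroid of triangle DTE ⇒ W = (1/3, 7/15)
4. N is the intersection of line WD and line ZT ⇒ N = (15/34, 5/17)
5. V is the centroid of triangle DMW ⇒ V = (4/9, 22/45)
line NV meets MW at U = (89/201, 392/1005)
V = N + t·(U−N) with t = 67/33, so NV:VU = 67/33:-34/33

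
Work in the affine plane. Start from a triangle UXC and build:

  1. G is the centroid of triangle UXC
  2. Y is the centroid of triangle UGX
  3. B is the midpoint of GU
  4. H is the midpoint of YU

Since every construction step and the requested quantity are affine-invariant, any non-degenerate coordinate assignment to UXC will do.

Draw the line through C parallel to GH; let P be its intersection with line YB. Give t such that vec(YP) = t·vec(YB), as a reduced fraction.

Work in coordinates with U = (0, 0), X = (1, 0), C = (0, 1).
1. G is the centroid of triangle UXC ⇒ G = (1/3, 1/3)
2. Y is the centroid of triangle UGX ⇒ Y = (4/9, 1/9)
3. B is the midpoint of GU ⇒ B = (1/6, 1/6)
4. H is the midpoint of YU ⇒ H = (2/9, 1/18)
through C parallel to GH: direction (-1/9, -5/18); meets YB at P = (-8/27, 7/27)
P = Y + t·(B−Y) with t = 8/3

t = 8/3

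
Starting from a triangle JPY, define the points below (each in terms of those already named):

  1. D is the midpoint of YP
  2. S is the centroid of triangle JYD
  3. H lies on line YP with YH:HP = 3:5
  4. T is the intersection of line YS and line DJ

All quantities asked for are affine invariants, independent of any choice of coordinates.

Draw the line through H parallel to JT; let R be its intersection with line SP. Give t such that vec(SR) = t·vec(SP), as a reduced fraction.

t = 1/16

Work in coordinates with J = (0, 0), P = (1, 0), Y = (0, 1).
1. D is the midpoint of YP ⇒ D = (1/2, 1/2)
2. S is the centroid of triangle JYD ⇒ S = (1/6, 1/2)
3. H lies on line YP with YH:HP = 3:5 ⇒ H = (3/8, 5/8)
4. T is the intersection of line YS and line DJ ⇒ T = (1/4, 1/4)
through H parallel to JT: direction (1/4, 1/4); meets SP at R = (7/32, 15/32)
R = S + t·(P−S) with t = 1/16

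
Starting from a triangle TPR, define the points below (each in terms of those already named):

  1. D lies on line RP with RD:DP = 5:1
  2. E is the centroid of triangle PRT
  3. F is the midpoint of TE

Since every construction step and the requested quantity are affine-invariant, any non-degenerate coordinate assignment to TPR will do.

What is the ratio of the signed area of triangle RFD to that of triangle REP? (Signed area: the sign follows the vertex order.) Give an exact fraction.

Choose coordinates T = (0, 0), P = (1, 0), R = (0, 1).
1. D lies on line RP with RD:DP = 5:1 ⇒ D = (5/6, 1/6)
2. E is the centroid of triangle PRT ⇒ E = (1/3, 1/3)
3. F is the midpoint of TE ⇒ F = (1/6, 1/6)
2·[RFD] = 5/9, 2·[REP] = 1/3
[RFD]:[REP] = 5/9:1/3 = 5/3

[RFD]:[REP] = 5/3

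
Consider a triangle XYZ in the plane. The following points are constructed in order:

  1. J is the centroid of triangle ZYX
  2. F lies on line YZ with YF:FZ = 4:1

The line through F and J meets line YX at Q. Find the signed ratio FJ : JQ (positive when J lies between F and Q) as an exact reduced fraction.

FJ:JQ = 7/5

Set X = (0, 0), Y = (1, 0), Z = (0, 1); any affine frame gives the same invariant.
1. J is the centroid of triangle ZYX ⇒ J = (1/3, 1/3)
2. F lies on line YZ with YF:FZ = 4:1 ⇒ F = (1/5, 4/5)
line FJ meets YX at Q = (3/7, 0)
J = F + t·(Q−F) with t = 7/12, so FJ:JQ = 7/12:5/12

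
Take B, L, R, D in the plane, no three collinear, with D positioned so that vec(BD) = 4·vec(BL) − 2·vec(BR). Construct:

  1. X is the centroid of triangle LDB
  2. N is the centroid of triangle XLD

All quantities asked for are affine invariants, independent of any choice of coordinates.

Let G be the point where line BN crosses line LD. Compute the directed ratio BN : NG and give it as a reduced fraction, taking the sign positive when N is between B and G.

BN:NG = 8

Choose coordinates B = (0, 0), L = (1, 0), R = (0, 1), D = (4, -2).
1. X is the centroid of triangle LDB ⇒ X = (5/3, -2/3)
2. N is the centroid of triangle XLD ⇒ N = (20/9, -8/9)
line BN meets LD at G = (5/2, -1)
N = B + t·(G−B) with t = 8/9, so BN:NG = 8/9:1/9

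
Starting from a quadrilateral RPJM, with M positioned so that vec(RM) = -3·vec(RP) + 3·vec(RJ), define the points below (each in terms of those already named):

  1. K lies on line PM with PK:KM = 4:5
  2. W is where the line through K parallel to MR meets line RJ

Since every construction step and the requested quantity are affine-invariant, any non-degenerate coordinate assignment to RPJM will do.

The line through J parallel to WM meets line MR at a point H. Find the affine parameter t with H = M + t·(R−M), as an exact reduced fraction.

Work in coordinates with R = (0, 0), P = (1, 0), J = (0, 1), M = (-3, 3).
1. K lies on line PM with PK:KM = 4:5 ⇒ K = (-7/9, 4/3)
2. W is where the line through K parallel to MR meets line RJ ⇒ W = (0, 5/9)
through J parallel to WM: direction (-3, 22/9); meets MR at H = (-27/5, 27/5)
H = M + t·(R−M) with t = -4/5

t = -4/5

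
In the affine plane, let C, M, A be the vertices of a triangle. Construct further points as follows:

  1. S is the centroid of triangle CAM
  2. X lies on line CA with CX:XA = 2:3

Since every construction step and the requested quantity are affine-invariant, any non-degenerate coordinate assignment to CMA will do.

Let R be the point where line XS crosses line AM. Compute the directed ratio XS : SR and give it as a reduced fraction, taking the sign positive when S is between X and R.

XS:SR = 4/5

Set C = (0, 0), M = (1, 0), A = (0, 1); any affine frame gives the same invariant.
1. S is the centroid of triangle CAM ⇒ S = (1/3, 1/3)
2. X lies on line CA with CX:XA = 2:3 ⇒ X = (0, 2/5)
line XS meets AM at R = (3/4, 1/4)
S = X + t·(R−X) with t = 4/9, so XS:SR = 4/9:5/9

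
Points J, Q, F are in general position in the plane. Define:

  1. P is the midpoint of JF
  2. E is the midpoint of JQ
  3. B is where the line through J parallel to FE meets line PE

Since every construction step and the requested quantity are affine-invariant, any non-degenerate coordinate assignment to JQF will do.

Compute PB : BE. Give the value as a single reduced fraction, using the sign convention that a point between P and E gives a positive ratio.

Work in coordinates with J = (0, 0), Q = (1, 0), F = (0, 1).
1. P is the midpoint of JF ⇒ P = (0, 1/2)
2. E is the midpoint of JQ ⇒ E = (1/2, 0)
3. B is where the line through J parallel to FE meets line PE ⇒ B = (-1/2, 1)
B = P + t·(E−P) with t = -1, so PB:BE = t:(1−t) = -1:2

PB:BE = -1/2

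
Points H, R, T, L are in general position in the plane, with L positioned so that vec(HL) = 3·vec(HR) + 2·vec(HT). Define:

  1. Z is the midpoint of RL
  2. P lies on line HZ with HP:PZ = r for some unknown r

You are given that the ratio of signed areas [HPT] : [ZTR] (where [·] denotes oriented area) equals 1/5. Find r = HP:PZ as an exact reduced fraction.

Choose coordinates H = (0, 0), R = (1, 0), T = (0, 1), L = (3, 2).
1. Z is the midpoint of RL ⇒ Z = (2, 1)
2. With HP:PZ = r, write λ = r/(r+1) so P = H + λ·(Z−H); P is affine-linear in λ
Every point depending on P is an affine combination of P and λ-independent points, so each such coordinate is linear in λ; the λ² term in each signed area is a multiple of (Z−H)×(Z−H) = 0, so 2·[HPT] and 2·[ZTR] are each linear in λ. Evaluating at λ=0 and λ=1:
  2·[HPT] = 2·λ,   2·[ZTR] = 2
So [HPT]:[ZTR] = (2·λ) / (2). Setting this equal to 1/5:
  2·λ = 1/5·(2)  ⇒  λ = 1/5
Then r = λ/(1−λ) = (1/5)/(4/5) = 1/4. Check: with r = 1/4, P = (2/5, 1/5) and [HPT]:[ZTR] = 1/5 as required.

r = 1/4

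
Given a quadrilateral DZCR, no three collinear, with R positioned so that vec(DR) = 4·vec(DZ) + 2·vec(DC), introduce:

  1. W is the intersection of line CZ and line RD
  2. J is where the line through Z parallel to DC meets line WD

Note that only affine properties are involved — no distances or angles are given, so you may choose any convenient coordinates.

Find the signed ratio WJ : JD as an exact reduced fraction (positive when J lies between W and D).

Set D = (0, 0), Z = (1, 0), C = (0, 1), R = (4, 2); any affine frame gives the same invariant.
1. W is the intersection of line CZ and line RD ⇒ W = (2/3, 1/3)
2. J is where the line through Z parallel to DC meets line WD ⇒ J = (1, 1/2)
J = W + t·(D−W) with t = -1/2, so WJ:JD = t:(1−t) = -1/2:3/2

WJ:JD = -1/3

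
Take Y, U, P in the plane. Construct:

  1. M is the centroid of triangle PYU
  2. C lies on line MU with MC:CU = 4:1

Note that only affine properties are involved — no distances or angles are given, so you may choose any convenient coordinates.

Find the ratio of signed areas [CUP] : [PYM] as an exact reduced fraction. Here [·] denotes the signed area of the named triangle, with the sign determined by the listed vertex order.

Work in coordinates with Y = (0, 0), U = (1, 0), P = (0, 1).
1. M is the centroid of triangle PYU ⇒ M = (1/3, 1/3)
2. C lies on line MU with MC:CU = 4:1 ⇒ C = (13/15, 1/15)
2·[CUP] = 1/15, 2·[PYM] = 1/3
[CUP]:[PYM] = 1/15:1/3 = 1/5

[CUP]:[PYM] = 1/5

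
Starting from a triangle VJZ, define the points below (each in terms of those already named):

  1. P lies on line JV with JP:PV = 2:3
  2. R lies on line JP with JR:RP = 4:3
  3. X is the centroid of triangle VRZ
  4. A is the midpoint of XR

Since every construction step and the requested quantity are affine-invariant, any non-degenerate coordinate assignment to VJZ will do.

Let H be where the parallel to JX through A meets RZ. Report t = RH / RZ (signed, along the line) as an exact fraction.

Assign V = (0, 0), J = (1, 0), Z = (0, 1) — the answer is frame-independent, so this choice is without loss of generality.
1. P lies on line JV with JP:PV = 2:3 ⇒ P = (3/5, 0)
2. R lies on line JP with JR:RP = 4:3 ⇒ R = (27/35, 0)
3. X is the centroid of triangle VRZ ⇒ X = (9/35, 1/3)
4. A is the midpoint of XR ⇒ A = (18/35, 1/6)
through A parallel to JX: direction (-26/35, 1/3); meets RZ at H = (423/595, 4/51)
H = R + t·(Z−R) with t = 4/51

t = 4/51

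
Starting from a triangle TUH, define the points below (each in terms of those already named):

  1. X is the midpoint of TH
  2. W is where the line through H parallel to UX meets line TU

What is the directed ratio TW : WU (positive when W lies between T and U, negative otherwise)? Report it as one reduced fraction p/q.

TW:WU = -2

Choose coordinates T = (0, 0), U = (1, 0), H = (0, 1).
1. X is the midpoint of TH ⇒ X = (0, 1/2)
2. W is where the line through H parallel to UX meets line TU ⇒ W = (2, 0)
W = T + t·(U−T) with t = 2, so TW:WU = t:(1−t) = 2:-1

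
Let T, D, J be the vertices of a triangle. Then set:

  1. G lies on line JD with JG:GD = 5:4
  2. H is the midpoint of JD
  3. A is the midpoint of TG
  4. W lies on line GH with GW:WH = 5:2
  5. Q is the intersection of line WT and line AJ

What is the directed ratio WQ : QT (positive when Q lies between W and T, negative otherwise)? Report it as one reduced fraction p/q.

Assign T = (0, 0), D = (1, 0), J = (0, 1) — the answer is frame-independent, so this choice is without loss of generality.
1. G lies on line JD with JG:GD = 5:4 ⇒ G = (5/9, 4/9)
2. H is the midpoint of JD ⇒ H = (1/2, 1/2)
3. A is the midpoint of TG ⇒ A = (5/18, 2/9)
4. W lies on line GH with GW:WH = 5:2 ⇒ W = (65/126, 61/126)
5. Q is the intersection of line WT and line AJ ⇒ Q = (65/243, 61/243)
Q = W + t·(T−W) with t = 13/27, so WQ:QT = t:(1−t) = 13/27:14/27

WQ:QT = 13/14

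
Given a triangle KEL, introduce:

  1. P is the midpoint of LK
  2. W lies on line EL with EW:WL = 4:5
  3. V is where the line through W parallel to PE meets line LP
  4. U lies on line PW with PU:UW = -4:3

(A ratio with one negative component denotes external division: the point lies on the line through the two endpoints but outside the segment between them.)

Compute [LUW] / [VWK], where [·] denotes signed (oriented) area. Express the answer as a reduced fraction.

[LUW]:[VWK] = 27/13

Work in coordinates with K = (0, 0), E = (1, 0), L = (0, 1).
1. P is the midpoint of LK ⇒ P = (0, 1/2)
2. W lies on line EL with EW:WL = 4:5 ⇒ W = (5/9, 4/9)
3. V is where the line through W parallel to PE meets line LP ⇒ V = (0, 13/18)
4. U lies on line PW with PU:UW = -4:3 ⇒ U = (20/9, 5/18)
2·[LUW] = -5/6, 2·[VWK] = -65/162
[LUW]:[VWK] = -5/6:-65/162 = 27/13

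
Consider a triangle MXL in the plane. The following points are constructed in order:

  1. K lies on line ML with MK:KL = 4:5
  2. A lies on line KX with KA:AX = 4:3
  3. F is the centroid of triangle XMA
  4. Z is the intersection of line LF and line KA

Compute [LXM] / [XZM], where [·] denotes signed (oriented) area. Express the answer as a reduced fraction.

Set M = (0, 0), X = (1, 0), L = (0, 1); any affine frame gives the same invariant.
1. K lies on line ML with MK:KL = 4:5 ⇒ K = (0, 4/9)
2. A lies on line KX with KA:AX = 4:3 ⇒ A = (4/7, 4/21)
3. F is the centroid of triangle XMA ⇒ F = (11/21, 4/63)
4. Z is the intersection of line LF and line KA ⇒ Z = (55/133, 104/399)
2·[LXM] = -1, 2·[XZM] = 104/399
[LXM]:[XZM] = -1:104/399 = -399/104

[LXM]:[XZM] = -399/104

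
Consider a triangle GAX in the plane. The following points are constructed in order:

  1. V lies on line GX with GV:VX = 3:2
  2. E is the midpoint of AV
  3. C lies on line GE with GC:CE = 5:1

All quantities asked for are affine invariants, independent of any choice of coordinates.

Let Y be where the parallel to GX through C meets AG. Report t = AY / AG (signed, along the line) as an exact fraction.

Choose coordinates G = (0, 0), A = (1, 0), X = (0, 1).
1. V lies on line GX with GV:VX = 3:2 ⇒ V = (0, 3/5)
2. E is the midpoint of AV ⇒ E = (1/2, 3/10)
3. C lies on line GE with GC:CE = 5:1 ⇒ C = (5/12, 1/4)
through C parallel to GX: direction (0, 1); meets AG at Y = (5/12, 0)
Y = A + t·(G−A) with t = 7/12

t = 7/12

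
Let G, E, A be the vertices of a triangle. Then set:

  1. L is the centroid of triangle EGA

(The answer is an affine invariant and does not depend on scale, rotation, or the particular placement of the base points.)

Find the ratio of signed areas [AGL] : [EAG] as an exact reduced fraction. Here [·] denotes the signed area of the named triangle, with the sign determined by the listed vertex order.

Work in coordinates with G = (0, 0), E = (1, 0), A = (0, 1).
1. L is the centroid of triangle EGA ⇒ L = (1/3, 1/3)
2·[AGL] = 1/3, 2·[EAG] = 1
[AGL]:[EAG] = 1/3:1 = 1/3

[AGL]:[EAG] = 1/3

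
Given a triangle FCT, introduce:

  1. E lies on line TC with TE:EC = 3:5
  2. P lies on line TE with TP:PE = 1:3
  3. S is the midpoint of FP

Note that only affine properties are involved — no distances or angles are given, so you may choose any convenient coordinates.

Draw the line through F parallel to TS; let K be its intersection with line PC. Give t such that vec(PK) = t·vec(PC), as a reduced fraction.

Assign F = (0, 0), C = (1, 0), T = (0, 1) — the answer is frame-independent, so this choice is without loss of generality.
1. E lies on line TC with TE:EC = 3:5 ⇒ E = (3/8, 5/8)
2. P lies on line TE with TP:PE = 1:3 ⇒ P = (3/32, 29/32)
3. S is the midpoint of FP ⇒ S = (3/64, 29/64)
through F parallel to TS: direction (3/64, -35/64); meets PC at K = (-3/32, 35/32)
K = P + t·(C−P) with t = -6/29

t = -6/29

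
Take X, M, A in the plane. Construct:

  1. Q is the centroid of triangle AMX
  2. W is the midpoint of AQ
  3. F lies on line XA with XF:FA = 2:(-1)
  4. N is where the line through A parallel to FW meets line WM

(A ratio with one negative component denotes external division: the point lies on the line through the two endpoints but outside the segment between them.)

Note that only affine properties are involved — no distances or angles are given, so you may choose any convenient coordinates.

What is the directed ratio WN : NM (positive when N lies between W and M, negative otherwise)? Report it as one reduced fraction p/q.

Work in coordinates with X = (0, 0), M = (1, 0), A = (0, 1).
1. Q is the centroid of triangle AMX ⇒ Q = (1/3, 1/3)
2. W is the midpoint of AQ ⇒ W = (1/6, 2/3)
3. F lies on line XA with XF:FA = 2:(-1) ⇒ F = (0, 2)
4. N is where the line through A parallel to FW meets line WM ⇒ N = (1/36, 7/9)
N = W + t·(M−W) with t = -1/6, so WN:NM = t:(1−t) = -1/6:7/6

WN:NM = -1/7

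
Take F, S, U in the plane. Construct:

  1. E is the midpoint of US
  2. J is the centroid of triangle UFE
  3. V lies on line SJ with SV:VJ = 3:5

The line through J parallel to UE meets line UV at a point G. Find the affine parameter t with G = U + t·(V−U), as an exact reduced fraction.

t = 8/3

Choose coordinates F = (0, 0), S = (1, 0), U = (0, 1).
1. E is the midpoint of US ⇒ E = (1/2, 1/2)
2. J is the centroid of triangle UFE ⇒ J = (1/6, 1/2)
3. V lies on line SJ with SV:VJ = 3:5 ⇒ V = (11/16, 3/16)
through J parallel to UE: direction (1/2, -1/2); meets UV at G = (11/6, -7/6)
G = U + t·(V−U) with t = 8/3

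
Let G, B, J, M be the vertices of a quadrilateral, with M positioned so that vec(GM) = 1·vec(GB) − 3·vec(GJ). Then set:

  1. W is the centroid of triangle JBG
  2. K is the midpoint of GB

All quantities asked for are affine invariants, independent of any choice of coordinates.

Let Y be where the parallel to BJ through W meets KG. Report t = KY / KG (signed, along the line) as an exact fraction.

t = -1/3

Choose coordinates G = (0, 0), B = (1, 0), J = (0, 1), M = (1, -3).
1. W is the centroid of triangle JBG ⇒ W = (1/3, 1/3)
2. K is the midpoint of GB ⇒ K = (1/2, 0)
through W parallel to BJ: direction (-1, 1); meets KG at Y = (2/3, 0)
Y = K + t·(G−K) with t = -1/3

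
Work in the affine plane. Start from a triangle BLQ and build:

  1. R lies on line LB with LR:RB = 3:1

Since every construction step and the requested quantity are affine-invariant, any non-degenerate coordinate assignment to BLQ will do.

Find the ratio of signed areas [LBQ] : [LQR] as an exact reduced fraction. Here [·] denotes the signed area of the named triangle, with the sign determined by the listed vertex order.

[LBQ]:[LQR] = -4/3

Set B = (0, 0), L = (1, 0), Q = (0, 1); any affine frame gives the same invariant.
1. R lies on line LB with LR:RB = 3:1 ⇒ R = (1/4, 0)
2·[LBQ] = -1, 2·[LQR] = 3/4
[LBQ]:[LQR] = -1:3/4 = -4/3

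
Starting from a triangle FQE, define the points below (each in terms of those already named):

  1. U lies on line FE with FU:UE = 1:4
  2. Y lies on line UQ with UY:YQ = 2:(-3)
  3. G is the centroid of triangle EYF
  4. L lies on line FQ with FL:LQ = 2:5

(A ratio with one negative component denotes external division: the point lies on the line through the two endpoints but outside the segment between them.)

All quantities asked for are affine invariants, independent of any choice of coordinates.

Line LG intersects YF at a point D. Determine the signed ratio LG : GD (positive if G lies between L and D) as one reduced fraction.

LG:GD = -26/35

Assign F = (0, 0), Q = (1, 0), E = (0, 1) — the answer is frame-independent, so this choice is without loss of generality.
1. U lies on line FE with FU:UE = 1:4 ⇒ U = (0, 1/5)
2. Y lies on line UQ with UY:YQ = 2:(-3) ⇒ Y = (-2, 3/5)
3. G is the centroid of triangle EYF ⇒ G = (-2/3, 8/15)
4. L lies on line FQ with FL:LQ = 2:5 ⇒ L = (2/7, 0)
line LG meets YF at D = (8/13, -12/65)
G = L + t·(D−L) with t = -26/9, so LG:GD = -26/9:35/9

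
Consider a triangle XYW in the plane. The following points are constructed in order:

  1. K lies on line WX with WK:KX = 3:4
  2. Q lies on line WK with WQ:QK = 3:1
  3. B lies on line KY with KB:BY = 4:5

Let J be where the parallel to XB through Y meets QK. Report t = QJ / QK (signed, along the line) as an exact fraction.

t = 13

Choose coordinates X = (0, 0), Y = (1, 0), W = (0, 1).
1. K lies on line WX with WK:KX = 3:4 ⇒ K = (0, 4/7)
2. Q lies on line WK with WQ:QK = 3:1 ⇒ Q = (0, 19/28)
3. B lies on line KY with KB:BY = 4:5 ⇒ B = (4/9, 20/63)
through Y parallel to XB: direction (4/9, 20/63); meets QK at J = (0, -5/7)
J = Q + t·(K−Q) with t = 13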